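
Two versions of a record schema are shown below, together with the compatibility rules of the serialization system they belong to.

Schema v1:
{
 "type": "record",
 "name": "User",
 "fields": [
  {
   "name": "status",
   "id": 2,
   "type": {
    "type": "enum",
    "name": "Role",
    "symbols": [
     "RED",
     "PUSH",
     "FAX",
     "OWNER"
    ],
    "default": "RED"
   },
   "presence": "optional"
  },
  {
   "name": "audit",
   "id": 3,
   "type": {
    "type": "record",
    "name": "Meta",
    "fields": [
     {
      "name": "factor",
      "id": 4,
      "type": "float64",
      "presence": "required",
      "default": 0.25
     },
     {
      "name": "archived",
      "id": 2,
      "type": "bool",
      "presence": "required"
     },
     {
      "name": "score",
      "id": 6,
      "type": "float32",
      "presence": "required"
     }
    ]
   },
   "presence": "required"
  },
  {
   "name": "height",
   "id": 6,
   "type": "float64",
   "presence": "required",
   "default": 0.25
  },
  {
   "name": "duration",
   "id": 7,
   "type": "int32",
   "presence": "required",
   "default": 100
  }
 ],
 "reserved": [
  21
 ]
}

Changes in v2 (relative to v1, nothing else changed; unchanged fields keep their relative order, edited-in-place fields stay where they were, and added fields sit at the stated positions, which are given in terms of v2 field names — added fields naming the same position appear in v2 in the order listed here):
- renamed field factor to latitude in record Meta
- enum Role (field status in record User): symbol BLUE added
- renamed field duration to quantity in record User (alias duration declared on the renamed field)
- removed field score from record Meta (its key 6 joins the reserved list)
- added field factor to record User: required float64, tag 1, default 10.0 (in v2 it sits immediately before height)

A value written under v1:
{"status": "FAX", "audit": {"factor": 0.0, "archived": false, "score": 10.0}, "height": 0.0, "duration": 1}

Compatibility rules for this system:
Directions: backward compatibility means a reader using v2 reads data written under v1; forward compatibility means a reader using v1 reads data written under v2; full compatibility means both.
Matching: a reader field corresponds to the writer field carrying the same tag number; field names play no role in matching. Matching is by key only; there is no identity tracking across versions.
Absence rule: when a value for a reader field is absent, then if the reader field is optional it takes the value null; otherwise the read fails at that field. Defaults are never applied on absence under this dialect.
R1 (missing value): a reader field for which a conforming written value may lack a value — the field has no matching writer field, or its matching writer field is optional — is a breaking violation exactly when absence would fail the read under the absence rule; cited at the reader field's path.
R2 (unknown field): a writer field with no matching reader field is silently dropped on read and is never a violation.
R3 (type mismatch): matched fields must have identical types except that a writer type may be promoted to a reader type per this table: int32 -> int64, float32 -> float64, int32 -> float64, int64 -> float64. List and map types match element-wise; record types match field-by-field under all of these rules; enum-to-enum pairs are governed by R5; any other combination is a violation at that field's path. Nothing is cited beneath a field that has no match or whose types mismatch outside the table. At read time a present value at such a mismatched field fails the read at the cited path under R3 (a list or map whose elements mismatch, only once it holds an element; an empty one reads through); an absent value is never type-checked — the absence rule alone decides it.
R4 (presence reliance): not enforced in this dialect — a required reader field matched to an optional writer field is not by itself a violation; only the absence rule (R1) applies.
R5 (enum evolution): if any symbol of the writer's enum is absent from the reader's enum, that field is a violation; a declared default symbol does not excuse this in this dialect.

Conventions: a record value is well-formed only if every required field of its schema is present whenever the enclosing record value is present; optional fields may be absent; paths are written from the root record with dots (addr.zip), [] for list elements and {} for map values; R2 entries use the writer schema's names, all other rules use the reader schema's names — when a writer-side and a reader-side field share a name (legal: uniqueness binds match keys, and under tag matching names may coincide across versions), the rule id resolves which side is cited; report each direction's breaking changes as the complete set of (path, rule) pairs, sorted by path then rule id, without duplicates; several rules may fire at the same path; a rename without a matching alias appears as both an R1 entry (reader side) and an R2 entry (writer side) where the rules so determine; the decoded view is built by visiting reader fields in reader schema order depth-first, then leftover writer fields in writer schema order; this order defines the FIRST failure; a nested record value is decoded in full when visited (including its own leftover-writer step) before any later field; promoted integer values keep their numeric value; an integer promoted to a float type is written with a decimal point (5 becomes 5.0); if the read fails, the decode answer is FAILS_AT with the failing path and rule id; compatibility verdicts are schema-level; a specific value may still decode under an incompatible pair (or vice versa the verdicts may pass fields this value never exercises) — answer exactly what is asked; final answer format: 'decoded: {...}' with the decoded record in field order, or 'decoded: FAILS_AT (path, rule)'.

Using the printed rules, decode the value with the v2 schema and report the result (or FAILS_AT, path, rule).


decoded: FAILS_AT (factor, R1)

arrows below run writer -> reader for User
decode walk for User under reader schema v2:
  status := "FAX"
  audit.latitude := 0.0 (from writer factor)
  audit.archived := false
  writer audit.score: unknown -> dropped
  read fails at factor under R1 (no fill)
  => FAILS_AT (factor, R1)
the rest of the User diff is inert for this question:
  enum Role (field status in record User): symbol BLUE added -> affects the rule determinations only; this particular User value decodes identically
  renamed field duration to quantity in record User (alias duration declared on the renamed field) -> no rule fires on it and the decoded User view is identical with or without it
  removed field score from record Meta (its key 6 joins the reserved list) -> affects the rule determinations only; this particular User value decodes identically


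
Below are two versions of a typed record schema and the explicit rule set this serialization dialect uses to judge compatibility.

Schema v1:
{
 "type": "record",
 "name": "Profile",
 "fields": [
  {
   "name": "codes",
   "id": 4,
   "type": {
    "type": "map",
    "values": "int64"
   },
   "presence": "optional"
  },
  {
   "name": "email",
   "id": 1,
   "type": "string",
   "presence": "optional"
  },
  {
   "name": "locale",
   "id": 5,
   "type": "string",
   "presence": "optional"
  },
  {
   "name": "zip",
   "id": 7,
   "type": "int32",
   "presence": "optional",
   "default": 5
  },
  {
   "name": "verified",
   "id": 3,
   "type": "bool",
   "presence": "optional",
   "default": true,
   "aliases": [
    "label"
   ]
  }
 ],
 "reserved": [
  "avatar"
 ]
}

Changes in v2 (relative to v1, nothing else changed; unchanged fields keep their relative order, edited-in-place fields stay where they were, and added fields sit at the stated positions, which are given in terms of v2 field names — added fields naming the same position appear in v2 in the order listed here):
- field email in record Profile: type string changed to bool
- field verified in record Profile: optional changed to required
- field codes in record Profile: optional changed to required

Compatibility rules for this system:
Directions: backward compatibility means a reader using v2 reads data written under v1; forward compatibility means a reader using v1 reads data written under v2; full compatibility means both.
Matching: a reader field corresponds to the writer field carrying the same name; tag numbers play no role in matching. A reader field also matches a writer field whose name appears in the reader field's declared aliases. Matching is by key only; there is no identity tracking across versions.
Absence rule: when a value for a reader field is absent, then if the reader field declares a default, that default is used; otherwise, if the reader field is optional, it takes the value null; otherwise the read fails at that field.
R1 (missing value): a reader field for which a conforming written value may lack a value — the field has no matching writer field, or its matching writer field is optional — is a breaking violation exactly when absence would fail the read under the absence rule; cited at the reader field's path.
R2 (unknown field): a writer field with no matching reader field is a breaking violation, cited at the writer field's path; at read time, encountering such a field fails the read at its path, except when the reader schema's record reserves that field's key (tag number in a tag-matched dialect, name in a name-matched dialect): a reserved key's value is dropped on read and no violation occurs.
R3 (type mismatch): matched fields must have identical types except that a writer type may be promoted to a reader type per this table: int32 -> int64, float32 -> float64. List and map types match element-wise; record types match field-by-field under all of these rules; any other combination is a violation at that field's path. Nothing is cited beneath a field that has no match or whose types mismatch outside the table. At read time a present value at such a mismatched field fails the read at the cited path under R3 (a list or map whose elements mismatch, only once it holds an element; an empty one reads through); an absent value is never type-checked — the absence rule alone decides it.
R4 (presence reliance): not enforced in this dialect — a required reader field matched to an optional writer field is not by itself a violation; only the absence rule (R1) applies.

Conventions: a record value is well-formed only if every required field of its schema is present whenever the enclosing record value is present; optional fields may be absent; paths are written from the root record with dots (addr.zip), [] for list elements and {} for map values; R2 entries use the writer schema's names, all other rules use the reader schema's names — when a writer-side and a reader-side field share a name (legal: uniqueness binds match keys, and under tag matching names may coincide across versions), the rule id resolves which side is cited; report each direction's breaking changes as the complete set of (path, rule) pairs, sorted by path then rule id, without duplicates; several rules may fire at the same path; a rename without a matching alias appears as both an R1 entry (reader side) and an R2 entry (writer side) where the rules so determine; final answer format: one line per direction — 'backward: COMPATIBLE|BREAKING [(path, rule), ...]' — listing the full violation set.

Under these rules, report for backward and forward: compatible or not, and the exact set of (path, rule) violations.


arrows below run writer -> reader for Profile
backward on Profile — v2 reading data written by v1:
  map<string, int64> -> map<string, int64>, writer optional: codes aligns to codes
  string -> bool, writer optional: email aligns to email
  string -> string, writer optional: locale aligns to locale
  int32 -> int32, writer optional: zip aligns to zip
  bool -> bool, writer optional: verified aligns to verified
  breaking: (codes, R1)
  breaking: (email, R3)
  => backward: BREAKING (2)
forward on Profile — v1 reading data written by v2:
  map<string, int64> -> map<string, int64>, writer required: codes aligns to codes
  bool -> string, writer optional: email aligns to email
  string -> string, writer optional: locale aligns to locale
  int32 -> int32, writer optional: zip aligns to zip
  bool -> bool, writer required: verified aligns to verified
  breaking: (email, R3)
  => forward: BREAKING (1)

backward: BREAKING [(codes, R1), (email, R3)]; forward: BREAKING [(email, R3)]


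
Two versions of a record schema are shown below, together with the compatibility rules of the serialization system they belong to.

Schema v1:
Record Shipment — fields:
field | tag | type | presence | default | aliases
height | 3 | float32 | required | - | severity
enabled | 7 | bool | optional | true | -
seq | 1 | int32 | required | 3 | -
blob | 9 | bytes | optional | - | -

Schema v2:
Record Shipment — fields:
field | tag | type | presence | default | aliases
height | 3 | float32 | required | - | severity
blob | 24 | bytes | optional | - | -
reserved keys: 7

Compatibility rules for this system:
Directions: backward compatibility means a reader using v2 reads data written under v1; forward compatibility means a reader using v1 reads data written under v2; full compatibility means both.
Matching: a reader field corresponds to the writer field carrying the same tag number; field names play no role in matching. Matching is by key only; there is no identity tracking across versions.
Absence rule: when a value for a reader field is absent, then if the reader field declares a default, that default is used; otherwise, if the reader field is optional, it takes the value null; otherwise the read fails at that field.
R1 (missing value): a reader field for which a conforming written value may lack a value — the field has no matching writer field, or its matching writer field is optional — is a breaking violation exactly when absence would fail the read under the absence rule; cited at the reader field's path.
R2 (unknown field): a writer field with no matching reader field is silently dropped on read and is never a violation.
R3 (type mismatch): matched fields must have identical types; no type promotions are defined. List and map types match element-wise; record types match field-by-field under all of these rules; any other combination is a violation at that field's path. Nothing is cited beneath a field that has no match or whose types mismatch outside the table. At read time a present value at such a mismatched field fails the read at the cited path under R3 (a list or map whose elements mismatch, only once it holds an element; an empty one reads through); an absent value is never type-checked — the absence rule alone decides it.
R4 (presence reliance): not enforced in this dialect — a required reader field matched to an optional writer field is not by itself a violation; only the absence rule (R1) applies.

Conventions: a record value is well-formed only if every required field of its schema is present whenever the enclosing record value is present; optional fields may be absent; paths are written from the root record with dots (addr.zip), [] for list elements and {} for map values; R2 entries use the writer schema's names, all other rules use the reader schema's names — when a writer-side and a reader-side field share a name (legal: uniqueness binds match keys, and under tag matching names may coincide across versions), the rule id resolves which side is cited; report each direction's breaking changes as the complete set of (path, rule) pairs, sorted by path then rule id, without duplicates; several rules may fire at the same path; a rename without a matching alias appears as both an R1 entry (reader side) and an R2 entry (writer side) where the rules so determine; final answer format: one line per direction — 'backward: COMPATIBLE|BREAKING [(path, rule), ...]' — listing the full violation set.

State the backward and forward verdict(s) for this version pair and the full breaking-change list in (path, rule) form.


arrows below run writer -> reader for Shipment
backward for Shipment (reader v2, writer v1):
  height: float32 -> float32, writer required; from height
  no writer field matches reader blob
  writer enabled: unknown to reader
  writer seq: unknown to reader
  writer blob: unknown to reader
  => no violations; backward on Shipment: COMPATIBLE
forward for Shipment (reader v1, writer v2):
  height: float32 -> float32, writer required; from height
  no writer field matches reader enabled
  no writer field matches reader seq
  no writer field matches reader blob
  writer blob: unknown to reader
  => no violations; forward on Shipment: COMPATIBLE

backward: COMPATIBLE []; forward: COMPATIBLE []


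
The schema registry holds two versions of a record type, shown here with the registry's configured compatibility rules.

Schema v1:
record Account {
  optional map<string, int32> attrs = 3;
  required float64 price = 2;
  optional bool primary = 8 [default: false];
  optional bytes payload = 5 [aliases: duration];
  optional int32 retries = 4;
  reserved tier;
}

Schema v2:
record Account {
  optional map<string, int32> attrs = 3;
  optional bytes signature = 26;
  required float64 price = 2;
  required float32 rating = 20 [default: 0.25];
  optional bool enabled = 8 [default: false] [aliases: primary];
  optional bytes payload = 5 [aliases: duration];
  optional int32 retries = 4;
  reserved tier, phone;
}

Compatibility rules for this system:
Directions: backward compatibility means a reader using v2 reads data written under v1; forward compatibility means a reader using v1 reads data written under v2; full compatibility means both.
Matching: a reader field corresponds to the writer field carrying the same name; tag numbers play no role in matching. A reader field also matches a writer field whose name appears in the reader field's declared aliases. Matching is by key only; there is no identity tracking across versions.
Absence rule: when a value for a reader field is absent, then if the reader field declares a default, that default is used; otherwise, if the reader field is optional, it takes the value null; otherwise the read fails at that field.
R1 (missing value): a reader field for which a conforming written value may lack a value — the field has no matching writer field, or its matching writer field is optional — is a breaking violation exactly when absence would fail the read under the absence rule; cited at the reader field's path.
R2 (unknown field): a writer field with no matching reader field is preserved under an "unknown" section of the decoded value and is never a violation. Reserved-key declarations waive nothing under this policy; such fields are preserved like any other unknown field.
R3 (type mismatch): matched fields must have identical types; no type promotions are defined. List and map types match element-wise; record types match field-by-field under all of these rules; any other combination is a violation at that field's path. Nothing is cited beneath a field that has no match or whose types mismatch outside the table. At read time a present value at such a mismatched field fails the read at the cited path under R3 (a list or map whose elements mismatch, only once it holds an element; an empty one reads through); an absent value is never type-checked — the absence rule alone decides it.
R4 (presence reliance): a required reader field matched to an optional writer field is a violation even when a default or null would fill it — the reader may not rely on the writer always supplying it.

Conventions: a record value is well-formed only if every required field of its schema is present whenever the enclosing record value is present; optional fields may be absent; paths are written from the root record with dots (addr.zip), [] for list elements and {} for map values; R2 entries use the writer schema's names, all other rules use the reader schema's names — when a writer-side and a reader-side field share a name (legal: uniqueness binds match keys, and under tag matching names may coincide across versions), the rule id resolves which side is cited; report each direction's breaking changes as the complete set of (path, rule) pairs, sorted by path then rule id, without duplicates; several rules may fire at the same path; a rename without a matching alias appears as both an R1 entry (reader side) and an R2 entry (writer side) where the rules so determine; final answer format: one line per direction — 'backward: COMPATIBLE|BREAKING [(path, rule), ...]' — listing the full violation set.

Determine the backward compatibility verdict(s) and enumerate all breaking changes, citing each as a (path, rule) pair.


the writer's type comes first in each Account pair
backward pass over Account, reader schema v2, writer schema v1:
  attrs <- attrs (map<string, int32> -> map<string, int32>, writer optional)
  signature has no writer counterpart
  price <- price (float64 -> float64, writer required)
  rating has no writer counterpart
  enabled <- primary (bool -> bool, writer optional)
  payload <- payload (bytes -> bytes, writer optional)
  retries <- retries (int32 -> int32, writer optional)
  nothing fires on Account: backward is COMPATIBLE
remaining Account differences; none change what is asked:
  added field rating to record Account: required float32, tag 20, default 0.25 (in v2 it sits immediately before enabled) -> inert for the asked Account verdict: nothing fires
  added field signature to record Account: optional bytes, tag 26 (in v2 it sits immediately before price) -> inert for the asked Account verdict: nothing fires
  renamed field primary to enabled in record Account (alias primary declared on the renamed field) -> inert for the asked Account verdict: nothing fires

backward: COMPATIBLE []


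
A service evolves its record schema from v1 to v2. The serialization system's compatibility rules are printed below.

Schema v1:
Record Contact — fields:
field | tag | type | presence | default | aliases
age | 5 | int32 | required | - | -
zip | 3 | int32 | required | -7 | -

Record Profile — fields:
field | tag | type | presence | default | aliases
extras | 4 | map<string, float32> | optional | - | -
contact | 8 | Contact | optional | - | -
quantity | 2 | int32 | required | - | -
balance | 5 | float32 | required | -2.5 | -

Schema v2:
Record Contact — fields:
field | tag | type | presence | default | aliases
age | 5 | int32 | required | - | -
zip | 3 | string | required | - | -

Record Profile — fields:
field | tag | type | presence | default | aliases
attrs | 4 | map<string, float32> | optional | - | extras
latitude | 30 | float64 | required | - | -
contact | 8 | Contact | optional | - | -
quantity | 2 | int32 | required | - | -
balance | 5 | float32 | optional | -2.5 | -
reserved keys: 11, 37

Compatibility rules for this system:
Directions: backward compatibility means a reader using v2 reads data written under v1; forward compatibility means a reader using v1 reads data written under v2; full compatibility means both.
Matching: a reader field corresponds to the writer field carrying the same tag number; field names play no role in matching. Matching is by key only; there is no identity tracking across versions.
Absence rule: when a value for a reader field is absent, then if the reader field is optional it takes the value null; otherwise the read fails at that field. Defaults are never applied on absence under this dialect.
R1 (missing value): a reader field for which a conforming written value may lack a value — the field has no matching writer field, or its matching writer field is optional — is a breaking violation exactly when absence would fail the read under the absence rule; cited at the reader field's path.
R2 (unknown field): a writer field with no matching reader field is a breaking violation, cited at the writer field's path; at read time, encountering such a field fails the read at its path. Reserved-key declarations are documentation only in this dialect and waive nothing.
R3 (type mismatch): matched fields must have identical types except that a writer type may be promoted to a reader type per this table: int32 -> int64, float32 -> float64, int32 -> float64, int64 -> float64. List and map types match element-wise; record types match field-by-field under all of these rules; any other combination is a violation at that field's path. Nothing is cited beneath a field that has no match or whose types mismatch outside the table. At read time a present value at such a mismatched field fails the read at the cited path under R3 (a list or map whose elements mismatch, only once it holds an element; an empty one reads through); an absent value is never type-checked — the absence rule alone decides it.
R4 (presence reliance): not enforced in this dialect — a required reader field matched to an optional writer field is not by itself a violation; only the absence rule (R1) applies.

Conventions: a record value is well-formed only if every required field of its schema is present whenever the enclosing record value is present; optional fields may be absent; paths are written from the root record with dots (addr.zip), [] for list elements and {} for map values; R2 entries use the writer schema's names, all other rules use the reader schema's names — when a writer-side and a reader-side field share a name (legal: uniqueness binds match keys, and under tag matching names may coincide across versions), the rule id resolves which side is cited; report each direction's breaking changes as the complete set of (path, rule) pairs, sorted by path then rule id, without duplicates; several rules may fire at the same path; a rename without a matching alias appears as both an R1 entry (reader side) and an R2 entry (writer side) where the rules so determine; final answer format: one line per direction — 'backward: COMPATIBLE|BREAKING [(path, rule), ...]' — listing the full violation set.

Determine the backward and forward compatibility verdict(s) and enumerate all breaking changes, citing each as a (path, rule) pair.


backward: BREAKING [(contact.zip, R3), (latitude, R1)]; forward: BREAKING [(balance, R1), (contact.zip, R3), (latitude, R2)]

the writer's type comes first in each Profile pair
backward on Profile — v2 reading data written by v1:
  attrs: map<string, float32> -> map<string, float32>, writer optional; from extras
  no writer field matches reader latitude
  contact: Contact -> Contact, writer optional; from contact
  quantity: int32 -> int32, writer required; from quantity
  balance: float32 -> float32, writer required; from balance
  contact.age: int32 -> int32, writer required; from contact.age
  contact.zip: int32 -> string, writer required; from contact.zip
  R3 fires at contact.zip
  R1 fires at latitude
  => backward: BREAKING (2)
forward on Profile — v1 reading data written by v2:
  extras: map<string, float32> -> map<string, float32>, writer optional; from attrs
  contact: Contact -> Contact, writer optional; from contact
  quantity: int32 -> int32, writer required; from quantity
  balance: float32 -> float32, writer optional; from balance
  writer latitude: unknown to reader
  contact.age: int32 -> int32, writer required; from contact.age
  contact.zip: string -> int32, writer required; from contact.zip
  R1 fires at balance
  R3 fires at contact.zip
  R2 fires at latitude
  => forward: BREAKING (3)


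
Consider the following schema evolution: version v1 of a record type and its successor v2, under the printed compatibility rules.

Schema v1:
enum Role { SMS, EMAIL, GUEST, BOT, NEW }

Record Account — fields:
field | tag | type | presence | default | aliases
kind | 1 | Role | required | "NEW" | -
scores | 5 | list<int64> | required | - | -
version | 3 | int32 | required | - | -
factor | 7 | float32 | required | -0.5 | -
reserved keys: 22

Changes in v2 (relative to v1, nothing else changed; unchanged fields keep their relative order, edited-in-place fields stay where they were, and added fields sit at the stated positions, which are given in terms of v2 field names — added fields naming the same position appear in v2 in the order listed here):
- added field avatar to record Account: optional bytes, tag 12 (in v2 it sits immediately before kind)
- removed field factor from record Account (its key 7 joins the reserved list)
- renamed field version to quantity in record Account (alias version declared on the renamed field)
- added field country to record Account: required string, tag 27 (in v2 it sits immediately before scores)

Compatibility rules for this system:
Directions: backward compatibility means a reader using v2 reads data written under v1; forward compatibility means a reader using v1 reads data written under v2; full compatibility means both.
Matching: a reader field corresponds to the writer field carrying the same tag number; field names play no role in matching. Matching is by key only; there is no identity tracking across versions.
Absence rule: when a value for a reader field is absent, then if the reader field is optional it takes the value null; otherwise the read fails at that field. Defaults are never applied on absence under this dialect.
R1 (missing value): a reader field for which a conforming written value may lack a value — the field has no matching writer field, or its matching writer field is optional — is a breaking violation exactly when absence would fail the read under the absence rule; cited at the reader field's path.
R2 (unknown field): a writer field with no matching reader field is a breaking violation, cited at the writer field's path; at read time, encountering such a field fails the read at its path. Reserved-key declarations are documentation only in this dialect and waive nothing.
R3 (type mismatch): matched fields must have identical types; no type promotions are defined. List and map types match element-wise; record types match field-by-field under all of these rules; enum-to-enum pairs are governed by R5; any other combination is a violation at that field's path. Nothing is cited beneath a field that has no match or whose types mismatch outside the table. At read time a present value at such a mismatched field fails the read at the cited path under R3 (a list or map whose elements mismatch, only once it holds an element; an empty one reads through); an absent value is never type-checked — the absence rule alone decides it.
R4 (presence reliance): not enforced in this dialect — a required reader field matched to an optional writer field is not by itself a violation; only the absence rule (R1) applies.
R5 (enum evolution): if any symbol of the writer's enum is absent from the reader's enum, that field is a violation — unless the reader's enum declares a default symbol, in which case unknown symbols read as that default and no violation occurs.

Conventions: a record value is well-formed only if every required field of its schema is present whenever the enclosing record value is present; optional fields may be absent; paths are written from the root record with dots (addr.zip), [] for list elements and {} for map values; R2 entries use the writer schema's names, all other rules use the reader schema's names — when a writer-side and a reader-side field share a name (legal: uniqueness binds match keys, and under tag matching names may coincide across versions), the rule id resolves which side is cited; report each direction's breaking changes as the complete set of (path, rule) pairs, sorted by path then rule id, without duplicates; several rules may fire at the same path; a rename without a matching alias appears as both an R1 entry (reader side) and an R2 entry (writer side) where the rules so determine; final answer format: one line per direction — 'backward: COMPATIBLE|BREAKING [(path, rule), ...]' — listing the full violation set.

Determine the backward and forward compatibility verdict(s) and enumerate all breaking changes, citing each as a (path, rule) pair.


in Account below, arrows point writer -> reader
backward on Account — v2 reading data written by v1:
  no writer field matches reader avatar
  Role -> Role, writer required: kind aligns to kind
  no writer field matches reader country
  list<int64> -> list<int64>, writer required: scores aligns to scores
  int32 -> int32, writer required: quantity aligns to version
  factor (writer side), unknown to reader
  R1 fires at country
  R2 fires at factor
  => backward: BREAKING (2)
forward on Account — v1 reading data written by v2:
  Role -> Role, writer required: kind aligns to kind
  list<int64> -> list<int64>, writer required: scores aligns to scores
  int32 -> int32, writer required: version aligns to quantity
  no writer field matches reader factor
  avatar (writer side), unknown to reader
  country (writer side), unknown to reader
  R2 fires at avatar
  R2 fires at country
  R1 fires at factor
  => forward: BREAKING (3)

backward: BREAKING [(country, R1), (factor, R2)]; forward: BREAKING [(avatar, R2), (country, R2), (factor, R1)]


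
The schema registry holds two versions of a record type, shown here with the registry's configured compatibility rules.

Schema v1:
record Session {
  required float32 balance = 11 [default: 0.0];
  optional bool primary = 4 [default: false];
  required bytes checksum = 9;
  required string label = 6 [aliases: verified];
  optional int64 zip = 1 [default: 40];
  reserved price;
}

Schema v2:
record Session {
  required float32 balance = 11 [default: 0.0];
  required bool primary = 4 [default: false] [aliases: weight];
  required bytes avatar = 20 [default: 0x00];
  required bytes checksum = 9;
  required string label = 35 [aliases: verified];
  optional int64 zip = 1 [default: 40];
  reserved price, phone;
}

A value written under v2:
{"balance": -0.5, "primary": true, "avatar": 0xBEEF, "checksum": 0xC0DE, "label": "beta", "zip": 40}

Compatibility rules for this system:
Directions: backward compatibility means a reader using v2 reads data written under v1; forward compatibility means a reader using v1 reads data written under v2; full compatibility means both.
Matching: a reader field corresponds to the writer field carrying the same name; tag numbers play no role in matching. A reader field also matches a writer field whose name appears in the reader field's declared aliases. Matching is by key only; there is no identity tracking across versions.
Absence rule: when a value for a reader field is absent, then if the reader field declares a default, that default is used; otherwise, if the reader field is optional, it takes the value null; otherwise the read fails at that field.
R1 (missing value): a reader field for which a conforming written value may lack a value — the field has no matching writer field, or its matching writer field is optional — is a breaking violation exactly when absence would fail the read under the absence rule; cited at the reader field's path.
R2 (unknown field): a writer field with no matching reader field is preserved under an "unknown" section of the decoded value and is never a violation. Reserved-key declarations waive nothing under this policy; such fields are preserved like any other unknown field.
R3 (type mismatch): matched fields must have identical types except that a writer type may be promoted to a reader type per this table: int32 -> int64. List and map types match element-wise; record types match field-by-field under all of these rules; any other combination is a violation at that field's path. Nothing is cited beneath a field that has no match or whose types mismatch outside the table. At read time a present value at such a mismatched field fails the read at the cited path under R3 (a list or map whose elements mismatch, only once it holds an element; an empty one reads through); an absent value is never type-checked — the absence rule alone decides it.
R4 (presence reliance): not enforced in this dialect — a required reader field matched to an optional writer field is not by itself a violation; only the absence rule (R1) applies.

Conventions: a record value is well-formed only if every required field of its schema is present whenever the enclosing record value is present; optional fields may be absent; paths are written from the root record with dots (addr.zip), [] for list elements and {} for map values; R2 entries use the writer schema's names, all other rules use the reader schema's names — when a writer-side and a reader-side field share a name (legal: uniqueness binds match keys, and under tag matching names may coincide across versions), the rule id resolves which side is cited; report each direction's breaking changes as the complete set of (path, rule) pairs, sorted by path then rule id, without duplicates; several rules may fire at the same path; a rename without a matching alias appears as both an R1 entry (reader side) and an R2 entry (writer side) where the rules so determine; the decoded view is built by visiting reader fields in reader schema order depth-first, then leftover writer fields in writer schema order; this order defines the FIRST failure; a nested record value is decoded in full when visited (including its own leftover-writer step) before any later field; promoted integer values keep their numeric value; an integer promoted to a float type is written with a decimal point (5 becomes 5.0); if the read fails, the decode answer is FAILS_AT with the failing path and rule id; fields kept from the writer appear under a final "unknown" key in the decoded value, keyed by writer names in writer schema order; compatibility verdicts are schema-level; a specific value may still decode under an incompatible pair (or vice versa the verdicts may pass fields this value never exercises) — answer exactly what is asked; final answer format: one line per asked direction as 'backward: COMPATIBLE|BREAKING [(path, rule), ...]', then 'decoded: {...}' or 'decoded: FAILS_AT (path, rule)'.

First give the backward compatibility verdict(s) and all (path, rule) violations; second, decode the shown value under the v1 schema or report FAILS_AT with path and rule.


arrows below run writer -> reader for Session
backward on Session — v2 reading data written by v1:
  balance: float32 -> float32, writer required; from balance
  primary: bool -> bool, writer optional; from primary
  avatar has no writer counterpart
  checksum: bytes -> bytes, writer required; from checksum
  label: string -> string, writer required; from label
  zip: int64 -> int64, writer optional; from zip
  => backward verdict for Session: COMPATIBLE, no violations
migrating the Session value to v1:
  balance := -0.5
  primary := true
  checksum := 0xC0DE
  label := "beta"
  zip := 40
  writer avatar: kept under "unknown"
  => decoded: {"balance": -0.5, "primary": true, "checksum": 0xC0DE, "label": "beta", "zip": 40, "unknown": {"avatar": 0xBEEF}}
checking off the Session differences that do not matter here:
  field label in record Session: tag 6 changed to 35 -> triggers nothing under Session's printed rules — same verdict
  field primary in record Session: optional changed to required -> triggers nothing under Session's printed rules — same verdict

backward: COMPATIBLE []; decoded: {"balance": -0.5, "primary": true, "checksum": 0xC0DE, "label": "beta", "zip": 40, "unknown": {"avatar": 0xBEEF}}


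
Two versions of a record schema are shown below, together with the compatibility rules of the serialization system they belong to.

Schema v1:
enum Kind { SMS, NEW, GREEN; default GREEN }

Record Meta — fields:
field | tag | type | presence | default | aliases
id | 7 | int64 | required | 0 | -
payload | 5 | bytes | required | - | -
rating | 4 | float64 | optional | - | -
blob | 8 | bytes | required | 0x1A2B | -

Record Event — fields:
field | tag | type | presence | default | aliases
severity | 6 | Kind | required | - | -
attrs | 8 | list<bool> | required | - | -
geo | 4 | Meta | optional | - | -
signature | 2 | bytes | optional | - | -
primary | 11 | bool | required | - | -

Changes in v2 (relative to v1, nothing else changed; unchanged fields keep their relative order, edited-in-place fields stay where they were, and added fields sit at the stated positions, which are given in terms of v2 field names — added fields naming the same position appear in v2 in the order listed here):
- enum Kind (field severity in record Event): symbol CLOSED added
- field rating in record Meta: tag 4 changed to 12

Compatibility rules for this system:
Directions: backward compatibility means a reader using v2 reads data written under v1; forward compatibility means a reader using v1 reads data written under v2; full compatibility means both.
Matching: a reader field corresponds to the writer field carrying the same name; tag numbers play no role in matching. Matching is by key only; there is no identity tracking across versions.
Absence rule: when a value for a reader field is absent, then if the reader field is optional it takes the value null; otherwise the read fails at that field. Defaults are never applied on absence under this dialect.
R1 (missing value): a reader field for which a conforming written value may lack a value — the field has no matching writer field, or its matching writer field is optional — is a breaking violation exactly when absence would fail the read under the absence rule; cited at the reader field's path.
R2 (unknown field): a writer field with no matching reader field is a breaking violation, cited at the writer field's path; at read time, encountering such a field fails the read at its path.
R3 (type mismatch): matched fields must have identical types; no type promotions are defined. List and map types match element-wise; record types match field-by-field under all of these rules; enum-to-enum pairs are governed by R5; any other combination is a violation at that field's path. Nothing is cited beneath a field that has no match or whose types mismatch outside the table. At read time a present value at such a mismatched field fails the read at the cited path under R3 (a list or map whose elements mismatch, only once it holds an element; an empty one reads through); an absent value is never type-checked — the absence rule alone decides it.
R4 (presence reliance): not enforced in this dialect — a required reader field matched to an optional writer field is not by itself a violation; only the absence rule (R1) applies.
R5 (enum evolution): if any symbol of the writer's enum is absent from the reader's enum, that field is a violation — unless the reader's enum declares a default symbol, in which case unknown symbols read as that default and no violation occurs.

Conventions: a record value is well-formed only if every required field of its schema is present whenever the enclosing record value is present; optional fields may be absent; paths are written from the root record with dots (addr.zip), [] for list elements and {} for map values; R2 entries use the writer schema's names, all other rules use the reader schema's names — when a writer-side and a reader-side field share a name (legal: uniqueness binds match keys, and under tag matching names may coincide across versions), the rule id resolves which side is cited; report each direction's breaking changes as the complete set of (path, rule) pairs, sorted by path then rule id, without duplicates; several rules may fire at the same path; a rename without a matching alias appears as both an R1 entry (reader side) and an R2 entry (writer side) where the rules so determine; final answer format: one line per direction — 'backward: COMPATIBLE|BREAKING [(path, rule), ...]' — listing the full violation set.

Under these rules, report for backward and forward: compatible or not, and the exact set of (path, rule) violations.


backward: COMPATIBLE []; forward: COMPATIBLE []

arrows below run writer -> reader for Event
backward on Event — v2 reading data written by v1:
  severity: paired with writer severity (Kind -> Kind; writer required)
  attrs: paired with writer attrs (list<bool> -> list<bool>; writer required)
  geo: paired with writer geo (Meta -> Meta; writer optional)
  signature: paired with writer signature (bytes -> bytes; writer optional)
  primary: paired with writer primary (bool -> bool; writer required)
  geo.id: paired with writer geo.id (int64 -> int64; writer required)
  geo.payload: paired with writer geo.payload (bytes -> bytes; writer required)
  geo.rating: paired with writer geo.rating (float64 -> float64; writer optional)
  geo.blob: paired with writer geo.blob (bytes -> bytes; writer required)
  => no violations; backward on Event: COMPATIBLE
forward on Event — v1 reading data written by v2:
  severity: paired with writer severity (Kind -> Kind; writer required)
  attrs: paired with writer attrs (list<bool> -> list<bool>; writer required)
  geo: paired with writer geo (Meta -> Meta; writer optional)
  signature: paired with writer signature (bytes -> bytes; writer optional)
  primary: paired with writer primary (bool -> bool; writer required)
  geo.id: paired with writer geo.id (int64 -> int64; writer required)
  geo.payload: paired with writer geo.payload (bytes -> bytes; writer required)
  geo.rating: paired with writer geo.rating (float64 -> float64; writer optional)
  geo.blob: paired with writer geo.blob (bytes -> bytes; writer required)
  => no violations; forward on Event: COMPATIBLE
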